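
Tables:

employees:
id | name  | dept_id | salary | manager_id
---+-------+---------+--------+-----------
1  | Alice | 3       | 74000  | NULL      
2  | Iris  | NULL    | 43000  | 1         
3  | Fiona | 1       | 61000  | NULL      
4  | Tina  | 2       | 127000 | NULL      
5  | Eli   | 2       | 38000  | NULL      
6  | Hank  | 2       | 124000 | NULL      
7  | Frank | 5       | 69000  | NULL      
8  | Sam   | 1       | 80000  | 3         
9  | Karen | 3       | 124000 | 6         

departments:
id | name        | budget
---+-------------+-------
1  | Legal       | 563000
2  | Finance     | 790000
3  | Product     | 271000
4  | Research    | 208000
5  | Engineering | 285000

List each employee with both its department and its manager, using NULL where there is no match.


Two LEFT JOINs from the same base table employees: one to departments via dept_id, one to employees itself via manager_id. Both are LEFT so every employee is preserved.
Match against departments:
  - employee 1 (Alice): dept_id=3 -> matches Product
  - employee 2 (Iris): dept_id=NULL, no match -> kept with NULL
  - employee 3 (Fiona): dept_id=1 -> matches Legal
  - employee 4 (Tina): dept_id=2 -> matches Finance
  - employee 5 (Eli): dept_id=2 -> matches Finance
  - employee 6 (Hank): dept_id=2 -> matches Finance
  - employee 7 (Frank): dept_id=5 -> matches Engineering
  - employee 8 (Sam): dept_id=1 -> matches Legal
  - employee 9 (Karen): dept_id=3 -> matches Product
Match against employees (self):
  - employee 1 (Alice): manager_id=NULL -> NULL
  - employee 2 (Iris): manager_id=1 -> Alice
  - employee 3 (Fiona): manager_id=NULL -> NULL
  - employee 4 (Tina): manager_id=NULL -> NULL
  - employee 5 (Eli): manager_id=NULL -> NULL
  - employee 6 (Hank): manager_id=NULL -> NULL
  - employee 7 (Frank): manager_id=NULL -> NULL
  - employee 8 (Sam): manager_id=3 -> Fiona
  - employee 9 (Karen): manager_id=6 -> Hank

SQL:
SELECT a.name, b.name AS department, c.name AS manager
FROM employees a
LEFT JOIN departments b ON a.dept_id = b.id
LEFT JOIN employees c ON a.manager_id = c.id

Result:
name  | department  | manager
------+-------------+--------
Alice | Product     | NULL   
Iris  | NULL        | Alice  
Fiona | Legal       | NULL   
Tina  | Finance     | NULL   
Eli   | Finance     | NULL   
Hank  | Finance     | NULL   
Frank | Engineering | NULL   
Sam   | Legal       | Fiona  
Karen | Product     | Hank   


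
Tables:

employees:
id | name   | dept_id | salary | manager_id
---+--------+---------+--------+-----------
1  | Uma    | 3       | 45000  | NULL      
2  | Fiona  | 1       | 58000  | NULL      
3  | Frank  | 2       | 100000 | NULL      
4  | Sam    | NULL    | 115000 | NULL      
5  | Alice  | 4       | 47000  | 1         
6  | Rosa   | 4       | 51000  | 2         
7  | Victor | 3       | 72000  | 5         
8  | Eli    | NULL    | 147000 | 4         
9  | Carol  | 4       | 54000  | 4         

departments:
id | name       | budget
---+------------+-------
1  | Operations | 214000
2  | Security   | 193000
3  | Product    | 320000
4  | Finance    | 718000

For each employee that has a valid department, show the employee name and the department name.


INNER JOIN keeps only employees rows whose dept_id matches an id in departments. Walk through each employee:
  - employee 1 (Uma): dept_id=3 -> matches Product
  - employee 2 (Fiona): dept_id=1 -> matches Operations
  - employee 3 (Frank): dept_id=2 -> matches Security
  - employee 4 (Sam): dept_id=NULL, no match -> dropped
  - employee 5 (Alice): dept_id=4 -> matches Finance
  - employee 6 (Rosa): dept_id=4 -> matches Finance
  - employee 7 (Victor): dept_id=3 -> matches Product
  - employee 8 (Eli): dept_id=NULL, no match -> dropped
  - employee 9 (Carol): dept_id=4 -> matches Finance
So 2 of 9 rows are dropped.

SQL:
SELECT a.name, b.name AS department
FROM employees a
INNER JOIN departments b ON a.dept_id = b.id

Result:
name   | department
-------+-----------
Uma    | Product   
Fiona  | Operations
Frank  | Security  
Alice  | Finance   
Rosa   | Finance   
Victor | Product   
Carol  | Finance   


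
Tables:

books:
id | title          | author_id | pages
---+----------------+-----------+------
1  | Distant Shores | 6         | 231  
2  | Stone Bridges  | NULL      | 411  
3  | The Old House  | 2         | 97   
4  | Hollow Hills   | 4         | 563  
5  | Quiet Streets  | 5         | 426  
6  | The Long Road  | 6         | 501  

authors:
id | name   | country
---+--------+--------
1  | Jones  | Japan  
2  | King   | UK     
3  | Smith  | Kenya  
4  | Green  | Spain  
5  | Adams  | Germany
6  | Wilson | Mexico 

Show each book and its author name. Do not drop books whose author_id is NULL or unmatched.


LEFT JOIN keeps every row from books (the left table); where author_id has no match in authors, the author columns become NULL. Walk through each book:
  - book 1 (Distant Shores): author_id=6 -> matches Wilson
  - book 2 (Stone Bridges): author_id=NULL, no match -> kept with NULL
  - book 3 (The Old House): author_id=2 -> matches King
  - book 4 (Hollow Hills): author_id=4 -> matches Green
  - book 5 (Quiet Streets): author_id=5 -> matches Adams
  - book 6 (The Long Road): author_id=6 -> matches Wilson
All 6 rows appear; 1 has NULL author.

SQL:
SELECT a.title, b.name AS author
FROM books a
LEFT JOIN authors b ON a.author_id = b.id

Result:
title          | author
---------------+-------
Distant Shores | Wilson
Stone Bridges  | NULL  
The Old House  | King  
Hollow Hills   | Green 
Quiet Streets  | Adams 
The Long Road  | Wilson


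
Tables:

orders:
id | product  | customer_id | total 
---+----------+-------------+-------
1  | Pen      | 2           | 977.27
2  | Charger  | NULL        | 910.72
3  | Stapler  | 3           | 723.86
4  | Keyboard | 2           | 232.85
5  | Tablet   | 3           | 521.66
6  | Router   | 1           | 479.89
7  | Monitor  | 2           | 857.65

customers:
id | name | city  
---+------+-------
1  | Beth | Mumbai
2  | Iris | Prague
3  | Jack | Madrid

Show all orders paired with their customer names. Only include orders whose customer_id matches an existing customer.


INNER JOIN keeps only orders rows whose customer_id matches an id in customers. Walk through each order:
  - order 1 (Pen): customer_id=2 -> matches Iris
  - order 2 (Charger): customer_id=NULL, no match -> dropped
  - order 3 (Stapler): customer_id=3 -> matches Jack
  - order 4 (Keyboard): customer_id=2 -> matches Iris
  - order 5 (Tablet): customer_id=3 -> matches Jack
  - order 6 (Router): customer_id=1 -> matches Beth
  - order 7 (Monitor): customer_id=2 -> matches Iris
So 1 of 7 rows is dropped.

SQL:
SELECT a.product, b.name AS customer
FROM orders a
INNER JOIN customers b ON a.customer_id = b.id

Result:
product  | customer
---------+---------
Pen      | Iris    
Stapler  | Jack    
Keyboard | Iris    
Tablet   | Jack    
Router   | Beth    
Monitor  | Iris    


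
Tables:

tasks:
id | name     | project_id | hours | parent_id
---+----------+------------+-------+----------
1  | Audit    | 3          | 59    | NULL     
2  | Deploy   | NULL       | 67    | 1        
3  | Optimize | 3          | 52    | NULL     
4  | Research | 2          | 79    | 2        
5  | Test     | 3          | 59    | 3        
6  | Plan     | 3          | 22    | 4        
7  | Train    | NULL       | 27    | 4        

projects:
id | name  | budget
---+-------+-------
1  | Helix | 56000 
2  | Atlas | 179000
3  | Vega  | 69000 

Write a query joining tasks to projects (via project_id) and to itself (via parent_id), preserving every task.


Two LEFT JOINs from the same base table tasks: one to projects via project_id, one to tasks itself via parent_id. Both are LEFT so every task is preserved.
Match against projects:
  - task 1 (Audit): project_id=3 -> matches Vega
  - task 2 (Deploy): project_id=NULL, no match -> kept with NULL
  - task 3 (Optimize): project_id=3 -> matches Vega
  - task 4 (Research): project_id=2 -> matches Atlas
  - task 5 (Test): project_id=3 -> matches Vega
  - task 6 (Plan): project_id=3 -> matches Vega
  - task 7 (Train): project_id=NULL, no match -> kept with NULL
Match against tasks (self):
  - task 1 (Audit): parent_id=NULL -> NULL
  - task 2 (Deploy): parent_id=1 -> Audit
  - task 3 (Optimize): parent_id=NULL -> NULL
  - task 4 (Research): parent_id=2 -> Deploy
  - task 5 (Test): parent_id=3 -> Optimize
  - task 6 (Plan): parent_id=4 -> Research
  - task 7 (Train): parent_id=4 -> Research

SQL:
SELECT a.name, b.name AS project, c.name AS parent
FROM tasks a
LEFT JOIN projects b ON a.project_id = b.id
LEFT JOIN tasks c ON a.parent_id = c.id

Result:
name     | project | parent  
---------+---------+---------
Audit    | Vega    | NULL    
Deploy   | NULL    | Audit   
Optimize | Vega    | NULL    
Research | Atlas   | Deploy  
Test     | Vega    | Optimize
Plan     | Vega    | Research
Train    | NULL    | Research


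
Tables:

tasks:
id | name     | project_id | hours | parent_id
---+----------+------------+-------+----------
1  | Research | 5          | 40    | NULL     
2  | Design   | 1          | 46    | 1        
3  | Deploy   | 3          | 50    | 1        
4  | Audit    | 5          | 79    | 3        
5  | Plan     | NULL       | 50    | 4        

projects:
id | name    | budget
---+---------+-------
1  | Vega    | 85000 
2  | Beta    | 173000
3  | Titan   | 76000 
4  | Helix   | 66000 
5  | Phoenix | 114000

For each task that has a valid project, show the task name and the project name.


INNER JOIN keeps only tasks rows whose project_id matches an id in projects. Walk through each task:
  - task 1 (Research): project_id=5 -> matches Phoenix
  - task 2 (Design): project_id=1 -> matches Vega
  - task 3 (Deploy): project_id=3 -> matches Titan
  - task 4 (Audit): project_id=5 -> matches Phoenix
  - task 5 (Plan): project_id=NULL, no match -> dropped
So 1 of 5 rows is dropped.

SQL:
SELECT a.name, b.name AS project
FROM tasks a
INNER JOIN projects b ON a.project_id = b.id

Result:
name     | project
---------+--------
Research | Phoenix
Design   | Vega   
Deploy   | Titan  
Audit    | Phoenix


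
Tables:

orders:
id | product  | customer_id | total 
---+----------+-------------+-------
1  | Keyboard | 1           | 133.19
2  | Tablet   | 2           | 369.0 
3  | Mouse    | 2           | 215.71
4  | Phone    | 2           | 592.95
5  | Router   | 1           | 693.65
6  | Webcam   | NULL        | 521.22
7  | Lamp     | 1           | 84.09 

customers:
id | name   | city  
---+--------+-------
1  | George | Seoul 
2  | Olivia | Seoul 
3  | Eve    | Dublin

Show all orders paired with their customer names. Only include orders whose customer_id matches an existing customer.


INNER JOIN keeps only orders rows whose customer_id matches an id in customers. Walk through each order:
  - order 1 (Keyboard): customer_id=1 -> matches George
  - order 2 (Tablet): customer_id=2 -> matches Olivia
  - order 3 (Mouse): customer_id=2 -> matches Olivia
  - order 4 (Phone): customer_id=2 -> matches Olivia
  - order 5 (Router): customer_id=1 -> matches George
  - order 6 (Webcam): customer_id=NULL, no match -> dropped
  - order 7 (Lamp): customer_id=1 -> matches George
So 1 of 7 rows is dropped.

SQL:
SELECT a.product, b.name AS customer
FROM orders a
INNER JOIN customers b ON a.customer_id = b.id

Result:
product  | customer
---------+---------
Keyboard | George  
Tablet   | Olivia  
Mouse    | Olivia  
Phone    | Olivia  
Router   | George  
Lamp     | George  


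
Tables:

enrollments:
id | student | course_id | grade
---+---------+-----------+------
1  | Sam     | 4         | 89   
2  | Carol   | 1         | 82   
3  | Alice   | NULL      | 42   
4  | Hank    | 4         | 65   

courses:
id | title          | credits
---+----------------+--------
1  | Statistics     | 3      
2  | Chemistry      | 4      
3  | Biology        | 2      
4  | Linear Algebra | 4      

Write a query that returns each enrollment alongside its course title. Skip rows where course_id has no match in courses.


INNER JOIN keeps only enrollments rows whose course_id matches an id in courses. Walk through each enrollment:
  - enrollment 1 (Sam): course_id=4 -> matches Linear Algebra
  - enrollment 2 (Carol): course_id=1 -> matches Statistics
  - enrollment 3 (Alice): course_id=NULL, no match -> dropped
  - enrollment 4 (Hank): course_id=4 -> matches Linear Algebra
So 1 of 4 rows is dropped.

SQL:
SELECT a.student, b.title AS course
FROM enrollments a
INNER JOIN courses b ON a.course_id = b.id

Result:
student | course        
--------+---------------
Sam     | Linear Algebra
Carol   | Statistics    
Hank    | Linear Algebra


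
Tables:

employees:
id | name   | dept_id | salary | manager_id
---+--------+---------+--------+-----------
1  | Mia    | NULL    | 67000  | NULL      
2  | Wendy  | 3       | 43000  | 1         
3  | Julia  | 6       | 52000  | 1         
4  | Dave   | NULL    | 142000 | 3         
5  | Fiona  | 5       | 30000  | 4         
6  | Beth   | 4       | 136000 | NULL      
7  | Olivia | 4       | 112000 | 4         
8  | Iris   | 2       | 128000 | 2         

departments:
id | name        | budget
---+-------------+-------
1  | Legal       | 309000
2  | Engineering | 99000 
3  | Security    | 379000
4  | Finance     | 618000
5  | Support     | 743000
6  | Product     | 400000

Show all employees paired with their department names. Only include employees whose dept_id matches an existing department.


INNER JOIN keeps only employees rows whose dept_id matches an id in departments. Walk through each employee:
  - employee 1 (Mia): dept_id=NULL, no match -> dropped
  - employee 2 (Wendy): dept_id=3 -> matches Security
  - employee 3 (Julia): dept_id=6 -> matches Product
  - employee 4 (Dave): dept_id=NULL, no match -> dropped
  - employee 5 (Fiona): dept_id=5 -> matches Support
  - employee 6 (Beth): dept_id=4 -> matches Finance
  - employee 7 (Olivia): dept_id=4 -> matches Finance
  - employee 8 (Iris): dept_id=2 -> matches Engineering
So 2 of 8 rows are dropped.

SQL:
SELECT a.name, b.name AS department
FROM employees a
INNER JOIN departments b ON a.dept_id = b.id

Result:
name   | department 
-------+------------
Wendy  | Security   
Julia  | Product    
Fiona  | Support    
Beth   | Finance    
Olivia | Finance    
Iris   | Engineering


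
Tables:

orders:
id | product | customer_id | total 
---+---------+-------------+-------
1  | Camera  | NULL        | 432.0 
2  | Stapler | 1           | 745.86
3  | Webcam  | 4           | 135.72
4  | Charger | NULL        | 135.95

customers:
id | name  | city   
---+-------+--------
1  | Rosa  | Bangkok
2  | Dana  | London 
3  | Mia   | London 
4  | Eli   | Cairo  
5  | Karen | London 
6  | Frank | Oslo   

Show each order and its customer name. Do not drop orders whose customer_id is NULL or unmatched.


LEFT JOIN keeps every row from orders (the left table); where customer_id has no match in customers, the customer columns become NULL. Walk through each order:
  - order 1 (Camera): customer_id=NULL, no match -> kept with NULL
  - order 2 (Stapler): customer_id=1 -> matches Rosa
  - order 3 (Webcam): customer_id=4 -> matches Eli
  - order 4 (Charger): customer_id=NULL, no match -> kept with NULL
All 4 rows appear; 2 have NULL customer.

SQL:
SELECT a.product, b.name AS customer
FROM orders a
LEFT JOIN customers b ON a.customer_id = b.id

Result:
product | customer
--------+---------
Camera  | NULL    
Stapler | Rosa    
Webcam  | Eli     
Charger | NULL    


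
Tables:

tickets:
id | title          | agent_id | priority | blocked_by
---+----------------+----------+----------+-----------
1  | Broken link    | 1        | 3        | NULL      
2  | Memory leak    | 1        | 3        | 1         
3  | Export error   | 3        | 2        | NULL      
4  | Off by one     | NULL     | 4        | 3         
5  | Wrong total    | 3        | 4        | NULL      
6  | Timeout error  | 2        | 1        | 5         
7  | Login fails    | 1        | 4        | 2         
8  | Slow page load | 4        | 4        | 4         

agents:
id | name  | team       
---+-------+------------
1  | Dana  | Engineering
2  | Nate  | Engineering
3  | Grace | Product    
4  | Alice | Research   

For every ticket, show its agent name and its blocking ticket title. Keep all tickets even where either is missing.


Two LEFT JOINs from the same base table tickets: one to agents via agent_id, one to tickets itself via blocked_by. Both are LEFT so every ticket is preserved.
Match against agents:
  - ticket 1 (Broken link): agent_id=1 -> matches Dana
  - ticket 2 (Memory leak): agent_id=1 -> matches Dana
  - ticket 3 (Export error): agent_id=3 -> matches Grace
  - ticket 4 (Off by one): agent_id=NULL, no match -> kept with NULL
  - ticket 5 (Wrong total): agent_id=3 -> matches Grace
  - ticket 6 (Timeout error): agent_id=2 -> matches Nate
  - ticket 7 (Login fails): agent_id=1 -> matches Dana
  - ticket 8 (Slow page load): agent_id=4 -> matches Alice
Match against tickets (self):
  - ticket 1 (Broken link): blocked_by=NULL -> NULL
  - ticket 2 (Memory leak): blocked_by=1 -> Broken link
  - ticket 3 (Export error): blocked_by=NULL -> NULL
  - ticket 4 (Off by one): blocked_by=3 -> Export error
  - ticket 5 (Wrong total): blocked_by=NULL -> NULL
  - ticket 6 (Timeout error): blocked_by=5 -> Wrong total
  - ticket 7 (Login fails): blocked_by=2 -> Memory leak
  - ticket 8 (Slow page load): blocked_by=4 -> Off by one

SQL:
SELECT a.title, b.name AS agent, c.title AS blocked_by
FROM tickets a
LEFT JOIN agents b ON a.agent_id = b.id
LEFT JOIN tickets c ON a.blocked_by = c.id

Result:
title          | agent | blocked_by  
---------------+-------+-------------
Broken link    | Dana  | NULL        
Memory leak    | Dana  | Broken link 
Export error   | Grace | NULL        
Off by one     | NULL  | Export error
Wrong total    | Grace | NULL        
Timeout error  | Nate  | Wrong total 
Login fails    | Dana  | Memory leak 
Slow page load | Alice | Off by one  


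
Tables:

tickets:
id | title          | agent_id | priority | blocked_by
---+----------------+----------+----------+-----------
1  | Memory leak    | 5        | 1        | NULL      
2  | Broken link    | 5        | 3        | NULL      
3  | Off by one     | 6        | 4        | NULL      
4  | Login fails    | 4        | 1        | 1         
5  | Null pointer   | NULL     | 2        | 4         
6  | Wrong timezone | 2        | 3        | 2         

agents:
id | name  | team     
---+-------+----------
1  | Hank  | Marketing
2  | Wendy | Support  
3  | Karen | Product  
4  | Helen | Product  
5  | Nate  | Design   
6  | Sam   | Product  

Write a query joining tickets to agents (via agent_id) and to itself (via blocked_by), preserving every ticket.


Two LEFT JOINs from the same base table tickets: one to agents via agent_id, one to tickets itself via blocked_by. Both are LEFT so every ticket is preserved.
Match against agents:
  - ticket 1 (Memory leak): agent_id=5 -> matches Nate
  - ticket 2 (Broken link): agent_id=5 -> matches Nate
  - ticket 3 (Off by one): agent_id=6 -> matches Sam
  - ticket 4 (Login fails): agent_id=4 -> matches Helen
  - ticket 5 (Null pointer): agent_id=NULL, no match -> kept with NULL
  - ticket 6 (Wrong timezone): agent_id=2 -> matches Wendy
Match against tickets (self):
  - ticket 1 (Memory leak): blocked_by=NULL -> NULL
  - ticket 2 (Broken link): blocked_by=NULL -> NULL
  - ticket 3 (Off by one): blocked_by=NULL -> NULL
  - ticket 4 (Login fails): blocked_by=1 -> Memory leak
  - ticket 5 (Null pointer): blocked_by=4 -> Login fails
  - ticket 6 (Wrong timezone): blocked_by=2 -> Broken link

SQL:
SELECT a.title, b.name AS agent, c.title AS blocked_by
FROM tickets a
LEFT JOIN agents b ON a.agent_id = b.id
LEFT JOIN tickets c ON a.blocked_by = c.id

Result:
title          | agent | blocked_by 
---------------+-------+------------
Memory leak    | Nate  | NULL       
Broken link    | Nate  | NULL       
Off by one     | Sam   | NULL       
Login fails    | Helen | Memory leak
Null pointer   | NULL  | Login fails
Wrong timezone | Wendy | Broken link


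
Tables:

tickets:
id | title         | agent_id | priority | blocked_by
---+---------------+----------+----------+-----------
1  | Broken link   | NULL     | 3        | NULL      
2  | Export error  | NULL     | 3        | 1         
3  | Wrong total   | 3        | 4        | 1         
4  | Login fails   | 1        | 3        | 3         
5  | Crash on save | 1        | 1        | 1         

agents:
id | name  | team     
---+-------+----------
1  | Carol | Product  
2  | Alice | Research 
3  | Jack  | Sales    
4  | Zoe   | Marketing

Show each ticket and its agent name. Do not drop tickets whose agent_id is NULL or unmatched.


LEFT JOIN keeps every row from tickets (the left table); where agent_id has no match in agents, the agent columns become NULL. Walk through each ticket:
  - ticket 1 (Broken link): agent_id=NULL, no match -> kept with NULL
  - ticket 2 (Export error): agent_id=NULL, no match -> kept with NULL
  - ticket 3 (Wrong total): agent_id=3 -> matches Jack
  - ticket 4 (Login fails): agent_id=1 -> matches Carol
  - ticket 5 (Crash on save): agent_id=1 -> matches Carol
All 5 rows appear; 2 have NULL agent.

SQL:
SELECT a.title, b.name AS agent
FROM tickets a
LEFT JOIN agents b ON a.agent_id = b.id

Result:
title         | agent
--------------+------
Broken link   | NULL 
Export error  | NULL 
Wrong total   | Jack 
Login fails   | Carol
Crash on save | Carol


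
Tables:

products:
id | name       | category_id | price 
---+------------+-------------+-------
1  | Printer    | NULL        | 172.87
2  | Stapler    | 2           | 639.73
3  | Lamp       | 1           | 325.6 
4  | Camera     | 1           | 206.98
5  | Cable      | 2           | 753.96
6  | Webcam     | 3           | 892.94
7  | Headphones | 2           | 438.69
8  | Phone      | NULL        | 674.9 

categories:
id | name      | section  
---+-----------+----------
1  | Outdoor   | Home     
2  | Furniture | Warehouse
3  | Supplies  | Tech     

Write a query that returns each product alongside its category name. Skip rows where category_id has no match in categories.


INNER JOIN keeps only products rows whose category_id matches an id in categories. Walk through each product:
  - product 1 (Printer): category_id=NULL, no match -> dropped
  - product 2 (Stapler): category_id=2 -> matches Furniture
  - product 3 (Lamp): category_id=1 -> matches Outdoor
  - product 4 (Camera): category_id=1 -> matches Outdoor
  - product 5 (Cable): category_id=2 -> matches Furniture
  - product 6 (Webcam): category_id=3 -> matches Supplies
  - product 7 (Headphones): category_id=2 -> matches Furniture
  - product 8 (Phone): category_id=NULL, no match -> dropped
So 2 of 8 rows are dropped.

SQL:
SELECT a.name, b.name AS category
FROM products a
INNER JOIN categories b ON a.category_id = b.id

Result:
name       | category 
-----------+----------
Stapler    | Furniture
Lamp       | Outdoor  
Camera     | Outdoor  
Cable      | Furniture
Webcam     | Supplies 
Headphones | Furniture


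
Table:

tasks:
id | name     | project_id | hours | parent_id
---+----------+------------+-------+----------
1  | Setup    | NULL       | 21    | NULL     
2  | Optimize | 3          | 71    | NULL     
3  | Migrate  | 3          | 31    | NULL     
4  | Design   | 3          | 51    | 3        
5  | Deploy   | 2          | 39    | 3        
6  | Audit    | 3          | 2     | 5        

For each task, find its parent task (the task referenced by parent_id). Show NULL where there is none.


This is a self-join: tasks is joined to a second copy of itself, matching each row's parent_id to another row's id. Use LEFT JOIN so rows with parent_id=NULL are kept.
  - task 1 (Setup): parent_id=NULL -> NULL
  - task 2 (Optimize): parent_id=NULL -> NULL
  - task 3 (Migrate): parent_id=NULL -> NULL
  - task 4 (Design): parent_id=3 -> Migrate
  - task 5 (Deploy): parent_id=3 -> Migrate
  - task 6 (Audit): parent_id=5 -> Deploy

SQL:
SELECT a.name AS item, b.name AS parent
FROM tasks a
LEFT JOIN tasks b ON a.parent_id = b.id

Result:
item     | parent 
---------+--------
Setup    | NULL   
Optimize | NULL   
Migrate  | NULL   
Design   | Migrate
Deploy   | Migrate
Audit    | Deploy 


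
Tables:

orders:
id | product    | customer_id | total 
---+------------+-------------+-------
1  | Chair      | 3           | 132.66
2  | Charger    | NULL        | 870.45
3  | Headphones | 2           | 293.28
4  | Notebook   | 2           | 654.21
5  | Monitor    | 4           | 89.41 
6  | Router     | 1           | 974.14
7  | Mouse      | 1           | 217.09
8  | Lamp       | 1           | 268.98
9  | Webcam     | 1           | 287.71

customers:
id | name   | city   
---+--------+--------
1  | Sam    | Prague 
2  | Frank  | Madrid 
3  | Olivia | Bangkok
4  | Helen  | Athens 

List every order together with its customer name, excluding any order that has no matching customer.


INNER JOIN keeps only orders rows whose customer_id matches an id in customers. Walk through each order:
  - order 1 (Chair): customer_id=3 -> matches Olivia
  - order 2 (Charger): customer_id=NULL, no match -> dropped
  - order 3 (Headphones): customer_id=2 -> matches Frank
  - order 4 (Notebook): customer_id=2 -> matches Frank
  - order 5 (Monitor): customer_id=4 -> matches Helen
  - order 6 (Router): customer_id=1 -> matches Sam
  - order 7 (Mouse): customer_id=1 -> matches Sam
  - order 8 (Lamp): customer_id=1 -> matches Sam
  - order 9 (Webcam): customer_id=1 -> matches Sam
So 1 of 9 rows is dropped.

SQL:
SELECT a.product, b.name AS customer
FROM orders a
INNER JOIN customers b ON a.customer_id = b.id

Result:
product    | customer
-----------+---------
Chair      | Olivia  
Headphones | Frank   
Notebook   | Frank   
Monitor    | Helen   
Router     | Sam     
Mouse      | Sam     
Lamp       | Sam     
Webcam     | Sam     


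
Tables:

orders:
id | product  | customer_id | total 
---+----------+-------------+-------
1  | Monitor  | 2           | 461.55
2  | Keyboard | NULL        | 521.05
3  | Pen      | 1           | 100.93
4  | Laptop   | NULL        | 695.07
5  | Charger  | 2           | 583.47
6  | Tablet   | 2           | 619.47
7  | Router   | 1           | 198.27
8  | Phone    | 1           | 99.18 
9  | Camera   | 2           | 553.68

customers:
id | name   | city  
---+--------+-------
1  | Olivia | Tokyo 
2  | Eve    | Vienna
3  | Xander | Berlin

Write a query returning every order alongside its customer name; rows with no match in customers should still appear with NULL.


LEFT JOIN keeps every row from orders (the left table); where customer_id has no match in customers, the customer columns become NULL. Walk through each order:
  - order 1 (Monitor): customer_id=2 -> matches Eve
  - order 2 (Keyboard): customer_id=NULL, no match -> kept with NULL
  - order 3 (Pen): customer_id=1 -> matches Olivia
  - order 4 (Laptop): customer_id=NULL, no match -> kept with NULL
  - order 5 (Charger): customer_id=2 -> matches Eve
  - order 6 (Tablet): customer_id=2 -> matches Eve
  - order 7 (Router): customer_id=1 -> matches Olivia
  - order 8 (Phone): customer_id=1 -> matches Olivia
  - order 9 (Camera): customer_id=2 -> matches Eve
All 9 rows appear; 2 have NULL customer.

SQL:
SELECT a.product, b.name AS customer
FROM orders a
LEFT JOIN customers b ON a.customer_id = b.id

Result:
product  | customer
---------+---------
Monitor  | Eve     
Keyboard | NULL    
Pen      | Olivia  
Laptop   | NULL    
Charger  | Eve     
Tablet   | Eve     
Router   | Olivia  
Phone    | Olivia  
Camera   | Eve     


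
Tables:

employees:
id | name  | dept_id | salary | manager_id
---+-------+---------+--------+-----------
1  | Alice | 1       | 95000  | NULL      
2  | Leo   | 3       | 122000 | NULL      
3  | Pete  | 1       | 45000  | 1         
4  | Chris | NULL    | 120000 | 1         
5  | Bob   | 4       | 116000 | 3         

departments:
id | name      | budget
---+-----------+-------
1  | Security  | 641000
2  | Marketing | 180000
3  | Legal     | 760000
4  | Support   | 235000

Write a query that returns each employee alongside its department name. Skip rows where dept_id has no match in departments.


INNER JOIN keeps only employees rows whose dept_id matches an id in departments. Walk through each employee:
  - employee 1 (Alice): dept_id=1 -> matches Security
  - employee 2 (Leo): dept_id=3 -> matches Legal
  - employee 3 (Pete): dept_id=1 -> matches Security
  - employee 4 (Chris): dept_id=NULL, no match -> dropped
  - employee 5 (Bob): dept_id=4 -> matches Support
So 1 of 5 rows is dropped.

SQL:
SELECT a.name, b.name AS department
FROM employees a
INNER JOIN departments b ON a.dept_id = b.id

Result:
name  | department
------+-----------
Alice | Security  
Leo   | Legal     
Pete  | Security  
Bob   | Support   


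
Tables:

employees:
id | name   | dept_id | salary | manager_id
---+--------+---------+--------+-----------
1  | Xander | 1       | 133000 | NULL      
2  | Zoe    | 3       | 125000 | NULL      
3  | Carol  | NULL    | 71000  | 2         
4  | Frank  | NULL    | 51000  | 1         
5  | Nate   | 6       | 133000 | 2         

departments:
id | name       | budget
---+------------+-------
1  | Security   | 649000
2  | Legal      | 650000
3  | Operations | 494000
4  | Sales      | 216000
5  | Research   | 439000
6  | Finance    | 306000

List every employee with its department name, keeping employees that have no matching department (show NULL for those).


LEFT JOIN keeps every row from employees (the left table); where dept_id has no match in departments, the department columns become NULL. Walk through each employee:
  - employee 1 (Xander): dept_id=1 -> matches Security
  - employee 2 (Zoe): dept_id=3 -> matches Operations
  - employee 3 (Carol): dept_id=NULL, no match -> kept with NULL
  - employee 4 (Frank): dept_id=NULL, no match -> kept with NULL
  - employee 5 (Nate): dept_id=6 -> matches Finance
All 5 rows appear; 2 have NULL department.

SQL:
SELECT a.name, b.name AS department
FROM employees a
LEFT JOIN departments b ON a.dept_id = b.id

Result:
name   | department
-------+-----------
Xander | Security  
Zoe    | Operations
Carol  | NULL      
Frank  | NULL      
Nate   | Finance   


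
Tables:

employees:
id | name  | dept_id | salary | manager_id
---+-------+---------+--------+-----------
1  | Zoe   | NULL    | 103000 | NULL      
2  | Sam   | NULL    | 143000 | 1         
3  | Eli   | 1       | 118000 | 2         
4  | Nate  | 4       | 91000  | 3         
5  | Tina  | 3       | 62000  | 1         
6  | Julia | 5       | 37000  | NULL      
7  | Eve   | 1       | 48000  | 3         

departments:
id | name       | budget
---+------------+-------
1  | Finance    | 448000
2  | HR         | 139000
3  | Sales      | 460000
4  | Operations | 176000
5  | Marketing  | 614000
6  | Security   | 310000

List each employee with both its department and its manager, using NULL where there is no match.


Two LEFT JOINs from the same base table employees: one to departments via dept_id, one to employees itself via manager_id. Both are LEFT so every employee is preserved.
Match against departments:
  - employee 1 (Zoe): dept_id=NULL, no match -> kept with NULL
  - employee 2 (Sam): dept_id=NULL, no match -> kept with NULL
  - employee 3 (Eli): dept_id=1 -> matches Finance
  - employee 4 (Nate): dept_id=4 -> matches Operations
  - employee 5 (Tina): dept_id=3 -> matches Sales
  - employee 6 (Julia): dept_id=5 -> matches Marketing
  - employee 7 (Eve): dept_id=1 -> matches Finance
Match against employees (self):
  - employee 1 (Zoe): manager_id=NULL -> NULL
  - employee 2 (Sam): manager_id=1 -> Zoe
  - employee 3 (Eli): manager_id=2 -> Sam
  - employee 4 (Nate): manager_id=3 -> Eli
  - employee 5 (Tina): manager_id=1 -> Zoe
  - employee 6 (Julia): manager_id=NULL -> NULL
  - employee 7 (Eve): manager_id=3 -> Eli

SQL:
SELECT a.name, b.name AS department, c.name AS manager
FROM employees a
LEFT JOIN departments b ON a.dept_id = b.id
LEFT JOIN employees c ON a.manager_id = c.id

Result:
name  | department | manager
------+------------+--------
Zoe   | NULL       | NULL   
Sam   | NULL       | Zoe    
Eli   | Finance    | Sam    
Nate  | Operations | Eli    
Tina  | Sales      | Zoe    
Julia | Marketing  | NULL   
Eve   | Finance    | Eli    


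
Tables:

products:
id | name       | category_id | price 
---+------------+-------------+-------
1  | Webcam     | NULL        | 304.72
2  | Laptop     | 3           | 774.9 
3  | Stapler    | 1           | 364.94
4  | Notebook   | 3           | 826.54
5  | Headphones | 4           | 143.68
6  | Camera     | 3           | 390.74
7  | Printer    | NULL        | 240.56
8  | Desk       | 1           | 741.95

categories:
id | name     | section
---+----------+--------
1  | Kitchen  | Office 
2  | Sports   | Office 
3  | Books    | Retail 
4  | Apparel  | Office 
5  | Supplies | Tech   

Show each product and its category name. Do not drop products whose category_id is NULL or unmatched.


LEFT JOIN keeps every row from products (the left table); where category_id has no match in categories, the category columns become NULL. Walk through each product:
  - product 1 (Webcam): category_id=NULL, no match -> kept with NULL
  - product 2 (Laptop): category_id=3 -> matches Books
  - product 3 (Stapler): category_id=1 -> matches Kitchen
  - product 4 (Notebook): category_id=3 -> matches Books
  - product 5 (Headphones): category_id=4 -> matches Apparel
  - product 6 (Camera): category_id=3 -> matches Books
  - product 7 (Printer): category_id=NULL, no match -> kept with NULL
  - product 8 (Desk): category_id=1 -> matches Kitchen
All 8 rows appear; 2 have NULL category.

SQL:
SELECT a.name, b.name AS category
FROM products a
LEFT JOIN categories b ON a.category_id = b.id

Result:
name       | category
-----------+---------
Webcam     | NULL    
Laptop     | Books   
Stapler    | Kitchen 
Notebook   | Books   
Headphones | Apparel 
Camera     | Books   
Printer    | NULL    
Desk       | Kitchen 


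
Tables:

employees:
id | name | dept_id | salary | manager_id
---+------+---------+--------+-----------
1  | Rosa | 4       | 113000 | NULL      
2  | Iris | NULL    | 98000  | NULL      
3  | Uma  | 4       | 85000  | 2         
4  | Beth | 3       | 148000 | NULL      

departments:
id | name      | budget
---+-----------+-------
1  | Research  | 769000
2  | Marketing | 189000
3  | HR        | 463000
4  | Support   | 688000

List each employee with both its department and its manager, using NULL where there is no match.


Two LEFT JOINs from the same base table employees: one to departments via dept_id, one to employees itself via manager_id. Both are LEFT so every employee is preserved.
Match against departments:
  - employee 1 (Rosa): dept_id=4 -> matches Support
  - employee 2 (Iris): dept_id=NULL, no match -> kept with NULL
  - employee 3 (Uma): dept_id=4 -> matches Support
  - employee 4 (Beth): dept_id=3 -> matches HR
Match against employees (self):
  - employee 1 (Rosa): manager_id=NULL -> NULL
  - employee 2 (Iris): manager_id=NULL -> NULL
  - employee 3 (Uma): manager_id=2 -> Iris
  - employee 4 (Beth): manager_id=NULL -> NULL

SQL:
SELECT a.name, b.name AS department, c.name AS manager
FROM employees a
LEFT JOIN departments b ON a.dept_id = b.id
LEFT JOIN employees c ON a.manager_id = c.id

Result:
name | department | manager
-----+------------+--------
Rosa | Support    | NULL   
Iris | NULL       | NULL   
Uma  | Support    | Iris   
Beth | HR         | NULL   


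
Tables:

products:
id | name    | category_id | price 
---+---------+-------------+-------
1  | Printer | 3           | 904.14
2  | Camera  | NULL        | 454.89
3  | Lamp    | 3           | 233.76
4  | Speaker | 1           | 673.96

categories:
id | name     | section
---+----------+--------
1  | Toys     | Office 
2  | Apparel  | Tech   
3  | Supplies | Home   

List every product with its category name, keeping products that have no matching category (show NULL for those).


LEFT JOIN keeps every row from products (the left table); where category_id has no match in categories, the category columns become NULL. Walk through each product:
  - product 1 (Printer): category_id=3 -> matches Supplies
  - product 2 (Camera): category_id=NULL, no match -> kept with NULL
  - product 3 (Lamp): category_id=3 -> matches Supplies
  - product 4 (Speaker): category_id=1 -> matches Toys
All 4 rows appear; 1 has NULL category.

SQL:
SELECT a.name, b.name AS category
FROM products a
LEFT JOIN categories b ON a.category_id = b.id

Result:
name    | category
--------+---------
Printer | Supplies
Camera  | NULL    
Lamp    | Supplies
Speaker | Toys    


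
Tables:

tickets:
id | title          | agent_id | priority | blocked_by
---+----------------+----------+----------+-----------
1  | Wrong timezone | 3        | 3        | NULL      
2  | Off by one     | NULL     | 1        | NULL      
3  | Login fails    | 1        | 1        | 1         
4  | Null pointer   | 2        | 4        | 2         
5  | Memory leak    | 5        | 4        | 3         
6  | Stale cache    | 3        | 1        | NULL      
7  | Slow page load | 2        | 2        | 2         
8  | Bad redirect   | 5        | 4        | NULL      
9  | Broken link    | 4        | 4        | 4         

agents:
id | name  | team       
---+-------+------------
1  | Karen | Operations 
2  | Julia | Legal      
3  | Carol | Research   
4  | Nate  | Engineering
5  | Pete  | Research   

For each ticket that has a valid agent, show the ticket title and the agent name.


INNER JOIN keeps only tickets rows whose agent_id matches an id in agents. Walk through each ticket:
  - ticket 1 (Wrong timezone): agent_id=3 -> matches Carol
  - ticket 2 (Off by one): agent_id=NULL, no match -> dropped
  - ticket 3 (Login fails): agent_id=1 -> matches Karen
  - ticket 4 (Null pointer): agent_id=2 -> matches Julia
  - ticket 5 (Memory leak): agent_id=5 -> matches Pete
  - ticket 6 (Stale cache): agent_id=3 -> matches Carol
  - ticket 7 (Slow page load): agent_id=2 -> matches Julia
  - ticket 8 (Bad redirect): agent_id=5 -> matches Pete
  - ticket 9 (Broken link): agent_id=4 -> matches Nate
So 1 of 9 rows is dropped.

SQL:
SELECT a.title, b.name AS agent
FROM tickets a
INNER JOIN agents b ON a.agent_id = b.id

Result:
title          | agent
---------------+------
Wrong timezone | Carol
Login fails    | Karen
Null pointer   | Julia
Memory leak    | Pete 
Stale cache    | Carol
Slow page load | Julia
Bad redirect   | Pete 
Broken link    | Nate 


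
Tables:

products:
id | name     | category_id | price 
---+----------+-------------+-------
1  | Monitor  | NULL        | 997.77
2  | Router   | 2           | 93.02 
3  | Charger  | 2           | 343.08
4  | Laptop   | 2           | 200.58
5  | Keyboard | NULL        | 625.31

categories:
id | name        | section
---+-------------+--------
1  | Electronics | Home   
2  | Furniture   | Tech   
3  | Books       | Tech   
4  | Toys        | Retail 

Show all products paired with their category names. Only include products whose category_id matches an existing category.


INNER JOIN keeps only products rows whose category_id matches an id in categories. Walk through each product:
  - product 1 (Monitor): category_id=NULL, no match -> dropped
  - product 2 (Router): category_id=2 -> matches Furniture
  - product 3 (Charger): category_id=2 -> matches Furniture
  - product 4 (Laptop): category_id=2 -> matches Furniture
  - product 5 (Keyboard): category_id=NULL, no match -> dropped
So 2 of 5 rows are dropped.

SQL:
SELECT a.name, b.name AS category
FROM products a
INNER JOIN categories b ON a.category_id = b.id

Result:
name    | category 
--------+----------
Router  | Furniture
Charger | Furniture
Laptop  | Furniture


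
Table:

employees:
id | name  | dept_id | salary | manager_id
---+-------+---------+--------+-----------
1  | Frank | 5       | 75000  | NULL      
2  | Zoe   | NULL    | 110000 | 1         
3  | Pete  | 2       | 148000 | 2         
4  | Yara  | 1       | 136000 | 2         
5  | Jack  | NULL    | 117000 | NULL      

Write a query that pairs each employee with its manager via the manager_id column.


This is a self-join: employees is joined to a second copy of itself, matching each row's manager_id to another row's id. Use LEFT JOIN so rows with manager_id=NULL are kept.
  - employee 1 (Frank): manager_id=NULL -> NULL
  - employee 2 (Zoe): manager_id=1 -> Frank
  - employee 3 (Pete): manager_id=2 -> Zoe
  - employee 4 (Yara): manager_id=2 -> Zoe
  - employee 5 (Jack): manager_id=NULL -> NULL

SQL:
SELECT a.name AS item, b.name AS manager
FROM employees a
LEFT JOIN employees b ON a.manager_id = b.id

Result:
item  | manager
------+--------
Frank | NULL   
Zoe   | Frank  
Pete  | Zoe    
Yara  | Zoe    
Jack  | NULL   
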